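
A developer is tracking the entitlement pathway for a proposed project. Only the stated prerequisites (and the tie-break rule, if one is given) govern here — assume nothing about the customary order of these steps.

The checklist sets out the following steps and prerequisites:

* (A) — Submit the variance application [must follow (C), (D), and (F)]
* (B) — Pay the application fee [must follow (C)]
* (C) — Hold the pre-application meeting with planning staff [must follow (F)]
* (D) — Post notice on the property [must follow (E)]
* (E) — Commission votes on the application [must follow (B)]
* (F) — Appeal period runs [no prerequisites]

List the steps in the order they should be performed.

(F) (C) (B) (E) (D) (A)

(F) has no prerequisites → (F) first.
That leaves (C) as the only ready step → (C).
Next only (B) has its prerequisites met → (B).
(E) is the only step now ready → (E).
That leaves (D) as the only ready step → (D).
(A) needed (C), (D) and (F), now all done → (A).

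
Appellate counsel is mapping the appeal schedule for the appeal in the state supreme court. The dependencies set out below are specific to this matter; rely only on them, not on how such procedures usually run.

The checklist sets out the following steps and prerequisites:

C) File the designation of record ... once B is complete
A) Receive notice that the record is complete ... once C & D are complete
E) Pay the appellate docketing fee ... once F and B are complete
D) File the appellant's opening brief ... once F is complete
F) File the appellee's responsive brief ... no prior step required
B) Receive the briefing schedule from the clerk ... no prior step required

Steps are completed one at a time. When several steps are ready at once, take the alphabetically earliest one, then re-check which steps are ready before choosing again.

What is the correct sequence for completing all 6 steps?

B and F have no prerequisites; B has the earlier label, so B is first.
Ready: C and F. C has the earlier label → C.
That leaves F as the only ready step → F.
D and E are both available; D has the earlier label → D.
Now A and E have their prerequisites met. A has the earlier label, so A next.
E is the only step now ready → E.

B → C → F → D → A → E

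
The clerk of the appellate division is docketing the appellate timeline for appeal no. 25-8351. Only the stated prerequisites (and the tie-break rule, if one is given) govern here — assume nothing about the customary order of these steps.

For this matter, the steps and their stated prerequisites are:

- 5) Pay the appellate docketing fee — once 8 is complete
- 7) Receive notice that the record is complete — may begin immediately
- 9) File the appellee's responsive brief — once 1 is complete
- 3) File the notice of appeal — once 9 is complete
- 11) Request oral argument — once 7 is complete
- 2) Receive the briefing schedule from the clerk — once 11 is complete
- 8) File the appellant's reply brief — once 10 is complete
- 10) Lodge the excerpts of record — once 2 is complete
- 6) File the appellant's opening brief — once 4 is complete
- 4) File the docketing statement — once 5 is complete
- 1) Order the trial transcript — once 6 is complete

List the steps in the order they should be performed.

7 11 2 10 8 5 4 6 1 9 3

7 is the only step with nothing outstanding, so it goes first.
11 is the only step now ready → 11.
Next only 2 has its prerequisites met → 2.
That leaves 10 as the only ready step → 10.
That leaves 8 as the only ready step → 8.
5 is the only step now ready → 5.
4 needed 5, now all done → 4.
6 needed 4, now all done → 6.
That leaves 1 as the only ready step → 1.
9 needed 1, now all done → 9.
3 needed 9, now all done → 3.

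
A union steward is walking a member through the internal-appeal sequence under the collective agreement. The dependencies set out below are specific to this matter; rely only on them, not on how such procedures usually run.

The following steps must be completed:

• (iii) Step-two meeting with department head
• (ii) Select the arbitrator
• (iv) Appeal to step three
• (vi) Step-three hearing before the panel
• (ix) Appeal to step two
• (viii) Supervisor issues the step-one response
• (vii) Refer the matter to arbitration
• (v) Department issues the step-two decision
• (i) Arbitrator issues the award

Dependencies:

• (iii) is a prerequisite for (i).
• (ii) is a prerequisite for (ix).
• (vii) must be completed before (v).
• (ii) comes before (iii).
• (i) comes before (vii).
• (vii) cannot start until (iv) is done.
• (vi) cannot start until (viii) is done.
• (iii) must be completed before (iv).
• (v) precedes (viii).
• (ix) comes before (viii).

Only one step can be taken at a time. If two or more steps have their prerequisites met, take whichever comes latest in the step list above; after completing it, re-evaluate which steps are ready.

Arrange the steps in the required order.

(ii) (ix) (iii) (i) (iv) (vii) (v) (viii) (vi)

Only (ii) has no prerequisites, so it is first.
(ix) and (iii) are both available; (ix) is listed later → (ix).
That leaves (iii) as the only ready step → (iii).
(i) and (iv) are both available; (i) is listed later → (i).
Next only (iv) has its prerequisites met → (iv).
That leaves (vii) as the only ready step → (vii).
(v) is the only step now ready → (v).
(viii) needed (v) and (ix), now all done → (viii).
(vi) needed (viii), now all done → (vi).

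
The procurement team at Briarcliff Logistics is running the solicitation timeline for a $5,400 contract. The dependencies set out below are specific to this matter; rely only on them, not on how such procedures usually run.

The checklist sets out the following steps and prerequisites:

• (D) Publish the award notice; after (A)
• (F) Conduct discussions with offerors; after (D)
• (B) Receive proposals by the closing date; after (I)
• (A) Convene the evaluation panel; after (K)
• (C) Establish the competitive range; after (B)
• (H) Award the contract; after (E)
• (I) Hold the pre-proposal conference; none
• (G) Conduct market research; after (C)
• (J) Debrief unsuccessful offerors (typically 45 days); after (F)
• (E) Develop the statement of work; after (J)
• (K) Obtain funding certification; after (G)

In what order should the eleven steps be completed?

(I) is the only step with nothing outstanding, so it goes first.
(B) needed (I), now all done → (B).
(C) needed (B), now all done → (C).
Next only (G) has its prerequisites met → (G).
(K) needed (G), now all done → (K).
(A) needed (K), now all done → (A).
(D) needed (A), now all done → (D).
That leaves (F) as the only ready step → (F).
Next only (J) has its prerequisites met → (J).
Next only (E) has its prerequisites met → (E).
(H) needed (E), now all done → (H).

(I) → (B) → (C) → (G) → (K) → (A) → (D) → (F) → (J) → (E) → (H)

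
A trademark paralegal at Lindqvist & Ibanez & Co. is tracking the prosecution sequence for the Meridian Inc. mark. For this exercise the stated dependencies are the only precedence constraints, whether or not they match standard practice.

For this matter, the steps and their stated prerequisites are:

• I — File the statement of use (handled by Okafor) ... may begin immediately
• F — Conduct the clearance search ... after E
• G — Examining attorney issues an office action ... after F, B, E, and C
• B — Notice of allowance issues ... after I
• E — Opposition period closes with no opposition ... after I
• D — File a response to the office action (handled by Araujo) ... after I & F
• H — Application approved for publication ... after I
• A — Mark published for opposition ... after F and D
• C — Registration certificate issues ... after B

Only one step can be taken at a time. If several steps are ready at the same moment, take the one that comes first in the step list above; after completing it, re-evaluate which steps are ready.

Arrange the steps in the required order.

Only I has no prerequisites, so it is first.
B, E and H are all available; B is listed earlier → B.
C now also ready, so the ready set is {E, H, C}; E is listed earlier → E.
F now also ready, so the ready set is {F, H, C}; F is listed earlier → F.
D now also ready, so the ready set is {D, H, C}; D is listed earlier → D.
Now H, A and C have their prerequisites met. H is listed earlier, so H next.
Ready: A and C. A is listed earlier → A.
C needed B, now all done → C.
That leaves G as the only ready step → G.

I → B → E → F → D → H → A → C → G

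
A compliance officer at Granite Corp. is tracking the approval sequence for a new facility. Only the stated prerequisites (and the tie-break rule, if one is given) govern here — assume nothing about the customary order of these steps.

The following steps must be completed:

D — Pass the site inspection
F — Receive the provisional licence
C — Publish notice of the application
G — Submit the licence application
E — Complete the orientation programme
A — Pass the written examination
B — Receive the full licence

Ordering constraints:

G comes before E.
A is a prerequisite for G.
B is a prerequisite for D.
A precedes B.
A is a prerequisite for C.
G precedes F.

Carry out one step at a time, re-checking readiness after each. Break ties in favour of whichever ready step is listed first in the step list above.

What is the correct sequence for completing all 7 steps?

Only A has no prerequisites, so it is first.
C, G and B are all available; C is listed earlier → C.
Ready: G and B. G is listed earlier → G.
F, E and B are all available; F is listed earlier → F.
E and B are both available; E is listed earlier → E.
B needed A, now all done → B.
D is the only step now ready → D.

A C G F E B D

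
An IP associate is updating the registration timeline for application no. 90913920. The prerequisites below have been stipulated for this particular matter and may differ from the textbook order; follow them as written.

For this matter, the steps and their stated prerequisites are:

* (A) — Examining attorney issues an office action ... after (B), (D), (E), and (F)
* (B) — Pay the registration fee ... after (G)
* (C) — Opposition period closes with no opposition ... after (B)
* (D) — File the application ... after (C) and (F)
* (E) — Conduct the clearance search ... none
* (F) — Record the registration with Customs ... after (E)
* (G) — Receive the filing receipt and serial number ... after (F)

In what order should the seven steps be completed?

(E) has no prerequisites → (E) first.
Next only (F) has its prerequisites met → (F).
(G) needed (F), now all done → (G).
(B) needed (G), now all done → (B).
Next only (C) has its prerequisites met → (C).
(D) needed (C) and (F), now all done → (D).
(A) needed (B), (D), (E) and (F), now all done → (A).

(E) → (F) → (G) → (B) → (C) → (D) → (A)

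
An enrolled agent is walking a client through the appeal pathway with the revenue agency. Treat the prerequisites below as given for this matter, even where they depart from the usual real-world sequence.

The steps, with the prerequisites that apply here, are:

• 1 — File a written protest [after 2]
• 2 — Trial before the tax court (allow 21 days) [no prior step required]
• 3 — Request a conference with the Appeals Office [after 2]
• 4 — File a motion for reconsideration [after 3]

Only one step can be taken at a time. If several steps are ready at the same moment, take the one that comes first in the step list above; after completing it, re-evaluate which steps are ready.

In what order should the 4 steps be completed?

2, 1, 3, 4

Only 2 has no prerequisites, so it is first.
1 and 3 are both available; 1 is listed earlier → 1.
3 needed 2, now all done → 3.
Next only 4 has its prerequisites met → 4.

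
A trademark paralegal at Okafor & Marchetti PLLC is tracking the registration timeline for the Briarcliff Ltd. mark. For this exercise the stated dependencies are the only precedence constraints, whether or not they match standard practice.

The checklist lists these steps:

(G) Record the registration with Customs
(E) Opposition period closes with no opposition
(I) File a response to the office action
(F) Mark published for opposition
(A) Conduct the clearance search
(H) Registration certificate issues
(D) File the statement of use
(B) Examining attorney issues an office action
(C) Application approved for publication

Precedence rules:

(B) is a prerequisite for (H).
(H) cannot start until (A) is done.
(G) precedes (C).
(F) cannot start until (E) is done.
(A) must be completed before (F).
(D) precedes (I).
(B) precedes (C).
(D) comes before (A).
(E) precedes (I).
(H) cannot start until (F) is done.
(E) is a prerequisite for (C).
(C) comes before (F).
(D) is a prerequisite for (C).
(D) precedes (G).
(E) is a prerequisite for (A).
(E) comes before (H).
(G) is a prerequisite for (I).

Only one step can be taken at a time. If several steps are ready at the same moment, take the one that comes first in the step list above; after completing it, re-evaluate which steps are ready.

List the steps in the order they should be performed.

(E) (D) (G) (I) (A) (B) (C) (F) (H)

(E), (D) and (B) have no prerequisites; (E) is listed earlier, so (E) is first.
Ready: (D) and (B). (D) is listed earlier → (D).
Ready: (G), (A) and (B). (G) is listed earlier → (G).
Now (I), (A) and (B) have their prerequisites met. (I) is listed earlier, so (I) next.
(A) and (B) are both available; (A) is listed earlier → (A).
Next only (B) has its prerequisites met → (B).
That leaves (C) as the only ready step → (C).
That leaves (F) as the only ready step → (F).
That leaves (H) as the only ready step → (H).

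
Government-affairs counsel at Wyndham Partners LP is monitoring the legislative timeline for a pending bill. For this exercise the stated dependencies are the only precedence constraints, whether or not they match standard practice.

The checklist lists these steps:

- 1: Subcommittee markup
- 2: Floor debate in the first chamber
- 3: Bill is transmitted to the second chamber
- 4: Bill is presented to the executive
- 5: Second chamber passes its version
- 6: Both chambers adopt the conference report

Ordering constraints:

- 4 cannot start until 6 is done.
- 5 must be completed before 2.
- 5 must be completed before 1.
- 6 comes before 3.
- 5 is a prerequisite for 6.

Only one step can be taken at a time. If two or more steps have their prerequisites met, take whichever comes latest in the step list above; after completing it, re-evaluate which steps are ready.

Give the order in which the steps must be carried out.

5 → 6 → 4 → 3 → 2 → 1

5 has no prerequisites → 5 first.
Now 6, 2 and 1 have their prerequisites met. 6 is listed later, so 6 next.
4, 3, 2 and 1 are all available; 4 is listed later → 4.
Ready: 3, 2 and 1. 3 is listed later → 3.
Now 2 and 1 have their prerequisites met. 2 is listed later, so 2 next.
1 needed 5, now all done → 1.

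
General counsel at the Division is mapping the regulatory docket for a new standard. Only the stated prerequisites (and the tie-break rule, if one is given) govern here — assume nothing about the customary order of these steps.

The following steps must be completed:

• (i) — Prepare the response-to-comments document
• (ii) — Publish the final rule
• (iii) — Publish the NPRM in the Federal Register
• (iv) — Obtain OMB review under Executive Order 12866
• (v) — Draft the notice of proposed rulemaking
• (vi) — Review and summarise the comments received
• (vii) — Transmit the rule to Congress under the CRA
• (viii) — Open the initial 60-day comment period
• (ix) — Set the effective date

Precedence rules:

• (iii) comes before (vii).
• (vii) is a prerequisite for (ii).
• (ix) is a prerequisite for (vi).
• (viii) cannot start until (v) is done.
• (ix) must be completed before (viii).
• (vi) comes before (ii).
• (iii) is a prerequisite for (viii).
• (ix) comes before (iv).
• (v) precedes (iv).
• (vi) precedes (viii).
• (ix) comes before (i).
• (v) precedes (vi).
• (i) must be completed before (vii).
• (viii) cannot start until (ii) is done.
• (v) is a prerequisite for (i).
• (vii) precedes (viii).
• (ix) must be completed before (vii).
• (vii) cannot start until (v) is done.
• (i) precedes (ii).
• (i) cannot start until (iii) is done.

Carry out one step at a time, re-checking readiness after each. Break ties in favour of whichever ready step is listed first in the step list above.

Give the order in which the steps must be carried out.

Nothing is required for (iii), (v) and (ix). (iii) is listed earlier → (iii) first.
(v) and (ix) are both available; (v) is listed earlier → (v).
(ix) is the only step now ready → (ix).
Ready: (i), (iv) and (vi). (i) is listed earlier → (i).
(vii) now also ready, so the ready set is {(iv), (vi), (vii)}; (iv) is listed earlier → (iv).
Now (vi) and (vii) have their prerequisites met. (vi) is listed earlier, so (vi) next.
(vii) needed (i), (iii), (v) and (ix), now all done → (vii).
Next only (ii) has its prerequisites met → (ii).
(viii) is the only step now ready → (viii).

(iii), (v), (ix), (i), (iv), (vi), (vii), (ii), (viii)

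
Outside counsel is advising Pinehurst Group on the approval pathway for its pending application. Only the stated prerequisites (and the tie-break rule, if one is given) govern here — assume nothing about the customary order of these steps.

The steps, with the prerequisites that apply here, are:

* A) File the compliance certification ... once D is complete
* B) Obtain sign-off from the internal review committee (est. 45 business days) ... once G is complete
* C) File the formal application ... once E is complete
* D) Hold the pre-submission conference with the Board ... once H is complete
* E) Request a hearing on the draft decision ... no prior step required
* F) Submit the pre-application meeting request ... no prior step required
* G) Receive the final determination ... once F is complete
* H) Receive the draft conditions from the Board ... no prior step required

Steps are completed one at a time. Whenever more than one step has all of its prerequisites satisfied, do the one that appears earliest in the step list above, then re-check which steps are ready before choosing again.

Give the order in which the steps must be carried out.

E C F G B H D A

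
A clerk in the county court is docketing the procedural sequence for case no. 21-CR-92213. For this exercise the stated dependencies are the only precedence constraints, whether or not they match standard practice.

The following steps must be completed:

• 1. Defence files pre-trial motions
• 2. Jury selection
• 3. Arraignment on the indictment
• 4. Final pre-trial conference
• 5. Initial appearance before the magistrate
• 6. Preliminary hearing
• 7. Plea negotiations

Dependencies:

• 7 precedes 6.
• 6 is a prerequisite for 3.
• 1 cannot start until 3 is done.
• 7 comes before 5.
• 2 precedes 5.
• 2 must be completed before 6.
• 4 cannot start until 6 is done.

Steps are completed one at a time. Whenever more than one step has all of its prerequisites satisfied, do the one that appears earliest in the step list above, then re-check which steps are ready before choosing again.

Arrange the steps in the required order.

2, 7, 5, 6, 3, 1, 4

Nothing is required for 2 and 7. 2 is listed earlier → 2 first.
That leaves 7 as the only ready step → 7.
5 and 6 are both available; 5 is listed earlier → 5.
6 is the only step now ready → 6.
Ready: 3 and 4. 3 is listed earlier → 3.
1 now also ready, so the ready set is {1, 4}; 1 is listed earlier → 1.
That leaves 4 as the only ready step → 4.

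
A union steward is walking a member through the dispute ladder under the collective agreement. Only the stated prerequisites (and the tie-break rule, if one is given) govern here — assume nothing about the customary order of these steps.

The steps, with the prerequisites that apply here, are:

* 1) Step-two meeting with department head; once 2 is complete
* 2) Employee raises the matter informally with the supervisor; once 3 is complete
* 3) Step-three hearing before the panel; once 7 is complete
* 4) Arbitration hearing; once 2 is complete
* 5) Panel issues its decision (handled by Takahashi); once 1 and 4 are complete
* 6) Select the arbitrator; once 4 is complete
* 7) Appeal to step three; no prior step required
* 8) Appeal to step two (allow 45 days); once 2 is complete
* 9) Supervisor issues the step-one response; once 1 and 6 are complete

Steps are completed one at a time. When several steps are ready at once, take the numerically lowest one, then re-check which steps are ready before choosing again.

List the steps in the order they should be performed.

7 3 2 1 4 5 6 8 9

7 is the only step with nothing outstanding, so it goes first.
3 needed 7, now all done → 3.
That leaves 2 as the only ready step → 2.
Ready: 1, 4 and 8. 1 has the earlier label → 1.
Now 4 and 8 have their prerequisites met. 4 has the earlier label, so 4 next.
5 and 6 now also ready, so the ready set is {5, 6, 8}; 5 has the earlier label → 5.
Now 6 and 8 have their prerequisites met. 6 has the earlier label, so 6 next.
Now 8 and 9 have their prerequisites met. 8 has the earlier label, so 8 next.
Next only 9 has its prerequisites met → 9.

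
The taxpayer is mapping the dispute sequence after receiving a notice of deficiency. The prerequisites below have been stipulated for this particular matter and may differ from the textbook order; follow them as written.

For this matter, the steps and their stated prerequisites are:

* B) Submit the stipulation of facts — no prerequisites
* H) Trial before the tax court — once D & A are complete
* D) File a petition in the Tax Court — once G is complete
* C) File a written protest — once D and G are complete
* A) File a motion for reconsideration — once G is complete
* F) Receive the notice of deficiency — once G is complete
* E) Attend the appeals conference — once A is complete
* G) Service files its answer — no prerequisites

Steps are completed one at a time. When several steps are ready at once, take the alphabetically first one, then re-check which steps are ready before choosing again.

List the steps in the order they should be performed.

Nothing is required for B and G. B has the earlier label → B first.
Next only G has its prerequisites met → G.
Ready: A, D and F. A has the earlier label → A.
E now also ready, so the ready set is {D, E, F}; D has the earlier label → D.
C and H now also ready, so the ready set is {C, E, F, H}; C has the earlier label → C.
Ready: E, F and H. E has the earlier label → E.
F and H are both available; F has the earlier label → F.
Next only H has its prerequisites met → H.

B → G → A → D → C → E → F → H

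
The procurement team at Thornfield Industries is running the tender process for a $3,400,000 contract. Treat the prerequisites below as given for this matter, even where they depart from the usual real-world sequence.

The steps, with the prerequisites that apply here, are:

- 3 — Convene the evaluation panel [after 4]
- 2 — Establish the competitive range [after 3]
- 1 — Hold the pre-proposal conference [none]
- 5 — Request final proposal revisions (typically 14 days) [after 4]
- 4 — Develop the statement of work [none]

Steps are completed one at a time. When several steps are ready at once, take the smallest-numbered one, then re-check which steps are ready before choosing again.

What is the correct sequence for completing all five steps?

1 4 3 2 5

1 and 4 have no prerequisites; 1 has the earlier label, so 1 is first.
That leaves 4 as the only ready step → 4.
Ready: 3 and 5. 3 has the earlier label → 3.
2 now also ready, so the ready set is {2, 5}; 2 has the earlier label → 2.
5 needed 4, now all done → 5.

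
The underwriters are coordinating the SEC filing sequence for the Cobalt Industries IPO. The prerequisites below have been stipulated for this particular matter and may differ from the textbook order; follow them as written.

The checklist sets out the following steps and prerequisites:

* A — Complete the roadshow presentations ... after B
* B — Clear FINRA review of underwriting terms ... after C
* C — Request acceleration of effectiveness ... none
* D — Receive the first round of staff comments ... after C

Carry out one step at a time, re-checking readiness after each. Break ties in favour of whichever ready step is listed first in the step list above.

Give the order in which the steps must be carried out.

C, B, A, D

C has no prerequisites → C first.
Now B and D have their prerequisites met. B is listed earlier, so B next.
A and D are both available; A is listed earlier → A.
D needed C, now all done → D.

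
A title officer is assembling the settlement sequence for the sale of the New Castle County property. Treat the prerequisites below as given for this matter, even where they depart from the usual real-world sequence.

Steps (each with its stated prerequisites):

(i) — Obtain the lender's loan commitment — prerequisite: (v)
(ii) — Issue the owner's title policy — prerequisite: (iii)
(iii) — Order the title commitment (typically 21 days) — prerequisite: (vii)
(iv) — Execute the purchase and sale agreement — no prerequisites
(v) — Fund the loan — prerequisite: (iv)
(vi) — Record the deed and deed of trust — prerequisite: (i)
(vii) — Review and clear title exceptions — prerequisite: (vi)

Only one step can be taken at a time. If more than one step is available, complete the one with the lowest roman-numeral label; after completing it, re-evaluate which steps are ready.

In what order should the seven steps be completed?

(iv) → (v) → (i) → (vi) → (vii) → (iii) → (ii)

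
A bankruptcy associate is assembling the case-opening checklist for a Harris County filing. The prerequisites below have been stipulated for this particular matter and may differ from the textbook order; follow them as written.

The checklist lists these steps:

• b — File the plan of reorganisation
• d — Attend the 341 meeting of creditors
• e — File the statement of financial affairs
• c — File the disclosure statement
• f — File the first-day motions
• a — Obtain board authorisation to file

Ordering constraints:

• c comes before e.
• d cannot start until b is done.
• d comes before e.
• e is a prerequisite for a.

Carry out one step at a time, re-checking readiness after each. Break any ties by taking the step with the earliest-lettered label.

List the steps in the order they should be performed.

b c d e a f

Nothing is required for b, c and f. b has the earlier label → b first.
Now c, d and f have their prerequisites met. c has the earlier label, so c next.
Now d and f have their prerequisites met. d has the earlier label, so d next.
e now also ready, so the ready set is {e, f}; e has the earlier label → e.
Ready: a and f. a has the earlier label → a.
f is the only step now ready → f.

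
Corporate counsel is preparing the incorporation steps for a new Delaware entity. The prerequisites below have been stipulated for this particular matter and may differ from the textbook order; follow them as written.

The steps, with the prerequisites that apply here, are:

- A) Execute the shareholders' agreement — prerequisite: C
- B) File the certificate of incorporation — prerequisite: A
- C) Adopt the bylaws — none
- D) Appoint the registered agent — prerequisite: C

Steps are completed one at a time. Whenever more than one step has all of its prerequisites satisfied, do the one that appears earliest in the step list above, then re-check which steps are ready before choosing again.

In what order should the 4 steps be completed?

C, A, B, D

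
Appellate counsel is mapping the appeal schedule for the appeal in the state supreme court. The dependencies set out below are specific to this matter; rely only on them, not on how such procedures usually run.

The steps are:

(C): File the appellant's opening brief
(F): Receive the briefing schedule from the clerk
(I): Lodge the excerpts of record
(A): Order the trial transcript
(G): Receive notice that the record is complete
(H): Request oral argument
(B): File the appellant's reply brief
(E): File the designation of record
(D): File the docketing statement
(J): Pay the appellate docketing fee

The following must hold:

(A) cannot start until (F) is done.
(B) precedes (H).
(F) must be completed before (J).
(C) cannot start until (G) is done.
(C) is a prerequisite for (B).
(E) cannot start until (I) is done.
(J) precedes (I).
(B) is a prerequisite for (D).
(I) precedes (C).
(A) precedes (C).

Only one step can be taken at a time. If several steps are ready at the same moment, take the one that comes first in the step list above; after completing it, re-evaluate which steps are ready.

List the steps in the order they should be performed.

(F) (A) (G) (J) (I) (C) (B) (H) (E) (D)

Nothing is required for (F) and (G). (F) is listed earlier → (F) first.
(A), (G) and (J) are all available; (A) is listed earlier → (A).
Ready: (G) and (J). (G) is listed earlier → (G).
Next only (J) has its prerequisites met → (J).
(I) needed (J), now all done → (I).
Ready: (C) and (E). (C) is listed earlier → (C).
(B) now also ready, so the ready set is {(B), (E)}; (B) is listed earlier → (B).
(H) and (D) now also ready, so the ready set is {(H), (E), (D)}; (H) is listed earlier → (H).
Now (E) and (D) have their prerequisites met. (E) is listed earlier, so (E) next.
(D) needed (B), now all done → (D).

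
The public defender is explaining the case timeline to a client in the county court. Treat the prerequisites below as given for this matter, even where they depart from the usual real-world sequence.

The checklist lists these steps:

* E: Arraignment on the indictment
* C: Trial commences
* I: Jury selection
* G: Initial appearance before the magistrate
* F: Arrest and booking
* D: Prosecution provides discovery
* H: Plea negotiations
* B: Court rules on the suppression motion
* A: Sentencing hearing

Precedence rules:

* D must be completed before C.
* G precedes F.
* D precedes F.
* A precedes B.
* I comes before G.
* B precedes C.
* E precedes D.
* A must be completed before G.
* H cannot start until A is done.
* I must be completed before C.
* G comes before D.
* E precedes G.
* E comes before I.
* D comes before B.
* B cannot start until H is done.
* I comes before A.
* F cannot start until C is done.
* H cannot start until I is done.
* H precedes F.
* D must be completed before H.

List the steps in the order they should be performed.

E has no prerequisites → E first.
I needed E, now all done → I.
That leaves A as the only ready step → A.
G needed E, I and A, now all done → G.
Next only D has its prerequisites met → D.
Next only H has its prerequisites met → H.
That leaves B as the only ready step → B.
C needed I, D and B, now all done → C.
F needed C, G, D and H, now all done → F.

E, I, A, G, D, H, B, C, F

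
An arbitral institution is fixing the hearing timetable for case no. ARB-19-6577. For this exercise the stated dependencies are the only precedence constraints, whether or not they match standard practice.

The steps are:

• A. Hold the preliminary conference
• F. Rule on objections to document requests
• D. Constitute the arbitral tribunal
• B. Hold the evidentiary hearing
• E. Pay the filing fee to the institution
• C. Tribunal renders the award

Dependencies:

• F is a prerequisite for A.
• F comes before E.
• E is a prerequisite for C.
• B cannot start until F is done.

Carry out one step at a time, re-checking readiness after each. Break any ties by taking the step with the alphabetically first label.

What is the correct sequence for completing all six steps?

D F A B E C

Nothing is required for D and F. D has the earlier label → D first.
That leaves F as the only ready step → F.
Now A, B and E have their prerequisites met. A has the earlier label, so A next.
Ready: B and E. B has the earlier label → B.
E needed F, now all done → E.
Next only C has its prerequisites met → C.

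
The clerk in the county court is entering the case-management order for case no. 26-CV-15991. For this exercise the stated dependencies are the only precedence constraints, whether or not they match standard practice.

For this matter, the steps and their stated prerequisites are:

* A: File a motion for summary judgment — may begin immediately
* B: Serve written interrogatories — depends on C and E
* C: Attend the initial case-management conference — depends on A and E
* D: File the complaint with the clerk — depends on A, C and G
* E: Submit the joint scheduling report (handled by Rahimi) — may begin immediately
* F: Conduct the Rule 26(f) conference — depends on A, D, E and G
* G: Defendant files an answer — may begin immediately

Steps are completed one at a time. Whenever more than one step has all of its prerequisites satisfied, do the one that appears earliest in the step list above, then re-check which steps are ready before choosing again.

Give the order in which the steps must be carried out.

A, E and G have no prerequisites; A is listed earlier, so A is first.
E and G are both available; E is listed earlier → E.
C now also ready, so the ready set is {C, G}; C is listed earlier → C.
B now also ready, so the ready set is {B, G}; B is listed earlier → B.
G is the only step now ready → G.
That leaves D as the only ready step → D.
F needed A, D, E and G, now all done → F.

A E C B G D F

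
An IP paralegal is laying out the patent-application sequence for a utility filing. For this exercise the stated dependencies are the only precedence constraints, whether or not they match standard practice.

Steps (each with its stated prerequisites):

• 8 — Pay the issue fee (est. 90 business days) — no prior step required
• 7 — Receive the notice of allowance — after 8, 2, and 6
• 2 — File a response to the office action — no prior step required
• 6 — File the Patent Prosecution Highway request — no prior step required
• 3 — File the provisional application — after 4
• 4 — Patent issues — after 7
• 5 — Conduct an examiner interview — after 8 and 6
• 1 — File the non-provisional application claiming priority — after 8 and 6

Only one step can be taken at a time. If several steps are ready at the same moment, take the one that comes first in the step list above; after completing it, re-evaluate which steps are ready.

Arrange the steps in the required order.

8, 2, 6, 7, 4, 3, 5, 1

8, 2 and 6 have no prerequisites; 8 is listed earlier, so 8 is first.
Ready: 2 and 6. 2 is listed earlier → 2.
Next only 6 has its prerequisites met → 6.
Ready: 7, 5 and 1. 7 is listed earlier → 7.
4 now also ready, so the ready set is {4, 5, 1}; 4 is listed earlier → 4.
Now 3, 5 and 1 have their prerequisites met. 3 is listed earlier, so 3 next.
Now 5 and 1 have their prerequisites met. 5 is listed earlier, so 5 next.
1 needed 8 and 6, now all done → 1.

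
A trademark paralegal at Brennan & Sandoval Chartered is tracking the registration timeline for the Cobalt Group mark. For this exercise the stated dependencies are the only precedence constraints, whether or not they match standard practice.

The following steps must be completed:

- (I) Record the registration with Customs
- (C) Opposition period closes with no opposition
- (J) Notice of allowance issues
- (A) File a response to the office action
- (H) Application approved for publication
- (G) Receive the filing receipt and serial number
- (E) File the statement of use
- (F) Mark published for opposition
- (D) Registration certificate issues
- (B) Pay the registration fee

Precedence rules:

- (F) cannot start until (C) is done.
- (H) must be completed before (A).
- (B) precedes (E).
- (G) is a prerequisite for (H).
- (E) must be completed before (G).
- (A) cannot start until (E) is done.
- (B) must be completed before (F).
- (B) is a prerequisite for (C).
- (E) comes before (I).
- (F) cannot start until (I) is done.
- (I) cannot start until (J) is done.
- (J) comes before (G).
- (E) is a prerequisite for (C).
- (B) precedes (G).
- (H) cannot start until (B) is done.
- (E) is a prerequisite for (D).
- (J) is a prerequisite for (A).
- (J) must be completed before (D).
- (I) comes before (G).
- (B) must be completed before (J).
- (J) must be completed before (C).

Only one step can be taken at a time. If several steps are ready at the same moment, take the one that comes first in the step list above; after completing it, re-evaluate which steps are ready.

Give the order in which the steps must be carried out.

(B), (J), (E), (I), (C), (G), (H), (A), (F), (D)

Only (B) has no prerequisites, so it is first.
(J) and (E) are both available; (J) is listed earlier → (J).
Next only (E) has its prerequisites met → (E).
Now (I), (C) and (D) have their prerequisites met. (I) is listed earlier, so (I) next.
Now (C), (G) and (D) have their prerequisites met. (C) is listed earlier, so (C) next.
(F) now also ready, so the ready set is {(G), (F), (D)}; (G) is listed earlier → (G).
Ready: (H), (F) and (D). (H) is listed earlier → (H).
(A) now also ready, so the ready set is {(A), (F), (D)}; (A) is listed earlier → (A).
Ready: (F) and (D). (F) is listed earlier → (F).
That leaves (D) as the only ready step → (D).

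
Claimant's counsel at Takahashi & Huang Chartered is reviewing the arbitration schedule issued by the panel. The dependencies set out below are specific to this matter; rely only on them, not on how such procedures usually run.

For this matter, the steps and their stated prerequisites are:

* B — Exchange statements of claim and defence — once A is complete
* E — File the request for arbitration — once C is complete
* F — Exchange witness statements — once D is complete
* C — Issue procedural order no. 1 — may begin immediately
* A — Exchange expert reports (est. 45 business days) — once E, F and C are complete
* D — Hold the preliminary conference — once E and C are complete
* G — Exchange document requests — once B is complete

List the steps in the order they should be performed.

C → E → D → F → A → B → G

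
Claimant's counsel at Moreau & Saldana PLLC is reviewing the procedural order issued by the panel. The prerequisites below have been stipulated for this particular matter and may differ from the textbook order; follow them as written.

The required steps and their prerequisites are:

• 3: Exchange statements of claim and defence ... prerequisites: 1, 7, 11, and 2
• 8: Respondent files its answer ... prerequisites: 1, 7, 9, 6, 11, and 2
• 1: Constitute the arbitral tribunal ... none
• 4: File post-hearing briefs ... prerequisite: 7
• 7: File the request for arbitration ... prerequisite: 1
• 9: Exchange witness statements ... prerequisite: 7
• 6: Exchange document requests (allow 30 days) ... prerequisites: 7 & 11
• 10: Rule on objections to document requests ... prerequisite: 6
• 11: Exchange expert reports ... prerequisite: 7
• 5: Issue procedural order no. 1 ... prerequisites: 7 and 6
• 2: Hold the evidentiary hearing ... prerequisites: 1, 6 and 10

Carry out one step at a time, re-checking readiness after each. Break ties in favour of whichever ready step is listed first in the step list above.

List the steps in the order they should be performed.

1, 7, 4, 9, 11, 6, 10, 5, 2, 3, 8

1 has no prerequisites → 1 first.
7 needed 1, now all done → 7.
4, 9 and 11 are all available; 4 is listed earlier → 4.
Ready: 9 and 11. 9 is listed earlier → 9.
11 needed 7, now all done → 11.
6 needed 7 and 11, now all done → 6.
Now 10 and 5 have their prerequisites met. 10 is listed earlier, so 10 next.
2 now also ready, so the ready set is {5, 2}; 5 is listed earlier → 5.
2 is the only step now ready → 2.
Now 3 and 8 have their prerequisites met. 3 is listed earlier, so 3 next.
8 is the only step now ready → 8.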